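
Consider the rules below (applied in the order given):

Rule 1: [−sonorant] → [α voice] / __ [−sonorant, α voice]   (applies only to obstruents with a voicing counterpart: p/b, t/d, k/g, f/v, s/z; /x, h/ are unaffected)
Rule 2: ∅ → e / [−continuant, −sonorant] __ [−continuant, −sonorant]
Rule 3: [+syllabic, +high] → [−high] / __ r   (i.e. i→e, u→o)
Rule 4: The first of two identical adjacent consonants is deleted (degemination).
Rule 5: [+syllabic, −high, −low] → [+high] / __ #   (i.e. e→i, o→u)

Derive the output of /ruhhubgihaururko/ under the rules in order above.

ruhubegihaororku

Rule 1 (regressive voicing assimilation): no segment meets the environment; /ruhhubgihaururko/ is unchanged.
Rule 2 (stop-cluster e-epenthesis): /b/ and /g/ form a stop–stop cluster, so [e] is inserted between them. /ruhhubgihaururko/ → ruhhubegihaururko.
Rule 3 (pre-rhotic lowering): /u/ is a high vowel immediately before /r/, so it lowers to [o]. /u/ is a high vowel immediately before /r/, so it lowers to [o]. /ruhhubegihaururko/ → ruhhubegihaororko.
Rule 4 (degemination): /hh/ is a geminate; the first /h/ deletes. /ruhhubegihaororko/ → ruhubegihaororko.
Rule 5 (final vowel raising): /o/ is a mid vowel in word-final position, so it raises to [u]. /ruhubegihaororko/ → ruhubegihaororku.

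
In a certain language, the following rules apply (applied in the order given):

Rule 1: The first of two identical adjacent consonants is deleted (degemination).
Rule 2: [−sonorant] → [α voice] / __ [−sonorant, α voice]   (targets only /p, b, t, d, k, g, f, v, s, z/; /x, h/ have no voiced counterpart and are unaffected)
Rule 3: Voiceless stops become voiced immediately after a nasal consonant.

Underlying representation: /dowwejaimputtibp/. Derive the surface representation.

dowejaimbutipp

Rule 1 (degemination): /ww/ is a geminate; the first /w/ deletes. /tt/ is a geminate; the first /t/ deletes. /dowwejaimputtibp/ → dowejaimputibp.
Rule 2 (regressive voicing assimilation): /b/ precedes the voiceless obstruent /p/, so it devoices to [p] by assimilation. /dowejaimputibp/ → dowejaimputipp.
Rule 3 (post-nasal voicing): /p/ is a voiceless stop immediately after the nasal /m/, so it voices to [b]. /dowejaimputipp/ → dowejaimbutipp.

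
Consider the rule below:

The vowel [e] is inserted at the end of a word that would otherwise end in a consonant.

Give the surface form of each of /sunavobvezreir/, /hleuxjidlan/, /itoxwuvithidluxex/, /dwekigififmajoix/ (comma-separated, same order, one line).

sunavobvezreire, hleuxjidlane, itoxwuvithidluxexe, dwekigififmajoixe

/sunavobvezreir/: the form ends in the consonant /r/, so [e] is inserted word-finally. → [sunavobvezreire].
/hleuxjidlan/: the form ends in the consonant /n/, so [e] is inserted word-finally. → [hleuxjidlane].
/itoxwuvithidluxex/: the form ends in the consonant /x/, so [e] is inserted word-finally. → [itoxwuvithidluxexe].
/dwekigififmajoix/: the form ends in the consonant /x/, so [e] is inserted word-finally. → [dwekigififmajoixe].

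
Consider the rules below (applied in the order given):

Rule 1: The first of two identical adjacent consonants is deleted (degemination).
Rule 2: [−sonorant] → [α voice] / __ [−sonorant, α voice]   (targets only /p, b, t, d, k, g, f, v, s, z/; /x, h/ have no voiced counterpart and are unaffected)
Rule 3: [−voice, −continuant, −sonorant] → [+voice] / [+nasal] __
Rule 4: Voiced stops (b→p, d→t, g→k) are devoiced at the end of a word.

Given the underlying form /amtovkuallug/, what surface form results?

amdofkualuk

Rule 1 (degemination): /ll/ is a geminate; the first /l/ deletes. /amtovkuallug/ → amtovkualug.
Rule 2 (regressive voicing assimilation): /v/ precedes the voiceless obstruent /k/, so it devoices to [f] by assimilation. /amtovkualug/ → amtofkualug.
Rule 3 (post-nasal voicing): /t/ is a voiceless stop immediately after the nasal /m/, so it voices to [d]. /amtofkualug/ → amdofkualug.
Rule 4 (final devoicing): /g/ is a voiced stop in word-final position, so it devoices to [k]. /amdofkualug/ → amdofkualuk.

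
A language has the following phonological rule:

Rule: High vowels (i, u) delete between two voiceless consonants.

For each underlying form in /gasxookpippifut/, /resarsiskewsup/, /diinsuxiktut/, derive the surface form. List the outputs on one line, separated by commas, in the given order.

gasxookpppft, resarsskewsp, diinsxktt

/gasxookpippifut/: /i/ is a high vowel flanked by voiceless consonants /p/ and /p/, so it deletes. /i/ is a high vowel flanked by voiceless consonants /p/ and /f/, so it deletes. /u/ is a high vowel flanked by voiceless consonants /f/ and /t/, so it deletes. → [gasxookpppft].
/resarsiskewsup/: /i/ is a high vowel flanked by voiceless consonants /s/ and /s/, so it deletes. /u/ is a high vowel flanked by voiceless consonants /s/ and /p/, so it deletes. → [resarsskewsp].
/diinsuxiktut/: /u/ is a high vowel flanked by voiceless consonants /s/ and /x/, so it deletes. /i/ is a high vowel flanked by voiceless consonants /x/ and /k/, so it deletes. /u/ is a high vowel flanked by voiceless consonants /t/ and /t/, so it deletes. → [diinsxktt].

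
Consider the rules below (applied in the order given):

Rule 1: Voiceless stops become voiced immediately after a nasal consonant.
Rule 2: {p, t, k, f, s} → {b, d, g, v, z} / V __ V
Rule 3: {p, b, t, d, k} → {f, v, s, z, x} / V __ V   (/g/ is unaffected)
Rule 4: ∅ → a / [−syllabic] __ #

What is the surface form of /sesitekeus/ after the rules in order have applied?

Rule 1 (post-nasal voicing): no segment meets the environment; /sesitekeus/ is unchanged.
Rule 2 (intervocalic voicing): /s/ is a voiceless obstruent between vowels /e/ and /i/, so it voices to [z]. /t/ is a voiceless obstruent between vowels /i/ and /e/, so it voices to [d]. /k/ is a voiceless obstruent between vowels /e/ and /e/, so it voices to [g]. /sesitekeus/ → sezidegeus.
Rule 3 (intervocalic spirantization): /d/ is a stop between vowels /i/ and /e/, so it spirantizes to the fricative [z]. /sezidegeus/ → sezizegeus.
Rule 4 (final a-epenthesis): the form ends in the consonant /s/, so [a] is inserted word-finally. /sezizegeus/ → sezizegeusa.

sezizegeusa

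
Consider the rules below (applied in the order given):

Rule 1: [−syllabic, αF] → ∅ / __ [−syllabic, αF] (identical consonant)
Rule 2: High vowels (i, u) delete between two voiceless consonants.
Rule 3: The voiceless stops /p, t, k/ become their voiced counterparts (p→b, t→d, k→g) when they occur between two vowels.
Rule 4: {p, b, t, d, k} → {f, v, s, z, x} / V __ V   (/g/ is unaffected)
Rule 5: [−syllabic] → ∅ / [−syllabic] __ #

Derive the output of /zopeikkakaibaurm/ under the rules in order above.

zoveigagaivaur

Rule 1 (degemination): /kk/ is a geminate; the first /k/ deletes. /zopeikkakaibaurm/ → zopeikakaibaurm.
Rule 2 (high vowel syncope): no segment meets the environment; /zopeikakaibaurm/ is unchanged.
Rule 3 (intervocalic voicing): /p/ is a voiceless stop between vowels /o/ and /e/, so it voices to [b]. /k/ is a voiceless stop between vowels /i/ and /a/, so it voices to [g]. /k/ is a voiceless stop between vowels /a/ and /a/, so it voices to [g]. /zopeikakaibaurm/ → zobeigagaibaurm.
Rule 4 (intervocalic spirantization): /b/ is a stop between vowels /o/ and /e/, so it spirantizes to the fricative [v]. /b/ is a stop between vowels /i/ and /a/, so it spirantizes to the fricative [v]. /zobeigagaibaurm/ → zoveigagaivaurm.
Rule 5 (final cluster simplification): /m/ is the second consonant of a word-final cluster /rm/, so it deletes. /zoveigagaivaurm/ → zoveigagaivaur.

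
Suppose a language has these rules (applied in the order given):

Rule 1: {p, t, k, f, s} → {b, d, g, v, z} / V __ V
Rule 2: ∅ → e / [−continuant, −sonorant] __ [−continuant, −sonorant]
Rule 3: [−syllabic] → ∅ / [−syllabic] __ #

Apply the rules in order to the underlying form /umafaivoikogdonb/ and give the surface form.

umavaivoigogedon

Rule 1 (intervocalic voicing): /f/ is a voiceless obstruent between vowels /a/ and /a/, so it voices to [v]. /k/ is a voiceless obstruent between vowels /i/ and /o/, so it voices to [g]. /umafaivoikogdonb/ → umavaivoigogdonb.
Rule 2 (stop-cluster e-epenthesis): /g/ and /d/ form a stop–stop cluster, so [e] is inserted between them. /umavaivoigogdonb/ → umavaivoigogedonb.
Rule 3 (final cluster simplification): /b/ is the second consonant of a word-final cluster /nb/, so it deletes. /umavaivoigogedonb/ → umavaivoigogedon.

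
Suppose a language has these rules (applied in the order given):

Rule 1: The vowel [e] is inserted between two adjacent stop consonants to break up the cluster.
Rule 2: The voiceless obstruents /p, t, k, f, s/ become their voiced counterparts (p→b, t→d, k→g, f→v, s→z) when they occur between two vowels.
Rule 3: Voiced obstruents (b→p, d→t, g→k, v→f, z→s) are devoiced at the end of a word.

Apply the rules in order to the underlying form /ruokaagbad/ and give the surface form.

Rule 1 (stop-cluster e-epenthesis): /g/ and /b/ form a stop–stop cluster, so [e] is inserted between them. /ruokaagbad/ → ruokaagebad.
Rule 2 (intervocalic voicing): /k/ is a voiceless obstruent between vowels /o/ and /a/, so it voices to [g]. /ruokaagebad/ → ruogaagebad.
Rule 3 (final devoicing): /d/ is a voiced obstruent in word-final position, so it devoices to [t]. /ruogaagebad/ → ruogaagebat.

ruogaagebat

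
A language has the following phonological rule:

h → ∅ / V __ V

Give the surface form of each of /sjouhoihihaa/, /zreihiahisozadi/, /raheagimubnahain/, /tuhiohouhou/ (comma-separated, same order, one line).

sjouoiiaa, zreiiaisozadi, raeagimubnaain, tuioouou

/sjouhoihihaa/: /h/ occurs between vowels /u/ and /o/, so it deletes. /h/ occurs between vowels /i/ and /i/, so it deletes. /h/ occurs between vowels /i/ and /a/, so it deletes. → [sjouoiiaa].
/zreihiahisozadi/: /h/ occurs between vowels /i/ and /i/, so it deletes. /h/ occurs between vowels /a/ and /i/, so it deletes. → [zreiiaisozadi].
/raheagimubnahain/: /h/ occurs between vowels /a/ and /e/, so it deletes. /h/ occurs between vowels /a/ and /a/, so it deletes. → [raeagimubnaain].
/tuhiohouhou/: /h/ occurs between vowels /u/ and /i/, so it deletes. /h/ occurs between vowels /o/ and /o/, so it deletes. /h/ occurs between vowels /u/ and /o/, so it deletes. → [tuioouou].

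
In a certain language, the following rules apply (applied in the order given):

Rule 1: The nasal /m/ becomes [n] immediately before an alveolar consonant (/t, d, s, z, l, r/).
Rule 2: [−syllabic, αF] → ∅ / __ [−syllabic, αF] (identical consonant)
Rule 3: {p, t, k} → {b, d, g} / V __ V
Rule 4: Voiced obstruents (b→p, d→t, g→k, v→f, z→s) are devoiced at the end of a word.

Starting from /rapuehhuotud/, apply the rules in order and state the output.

Rule 1 (nasal place assimilation): no segment meets the environment; /rapuehhuotud/ is unchanged.
Rule 2 (degemination): /hh/ is a geminate; the first /h/ deletes. /rapuehhuotud/ → rapuehuotud.
Rule 3 (intervocalic voicing): /p/ is a voiceless stop between vowels /a/ and /u/, so it voices to [b]. /t/ is a voiceless stop between vowels /o/ and /u/, so it voices to [d]. /rapuehuotud/ → rabuehuodud.
Rule 4 (final devoicing): /d/ is a voiced obstruent in word-final position, so it devoices to [t]. /rabuehuodud/ → rabuehuodut.

rabuehuodut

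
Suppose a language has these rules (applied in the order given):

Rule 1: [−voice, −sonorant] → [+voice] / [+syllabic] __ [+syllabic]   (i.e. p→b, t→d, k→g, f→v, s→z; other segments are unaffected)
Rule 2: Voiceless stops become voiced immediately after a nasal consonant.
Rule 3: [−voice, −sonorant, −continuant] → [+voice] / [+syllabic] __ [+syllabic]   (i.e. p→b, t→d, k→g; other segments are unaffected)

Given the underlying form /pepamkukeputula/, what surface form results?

pebamgugebudula

Rule 1 (intervocalic voicing): /p/ is a voiceless obstruent between vowels /e/ and /a/, so it voices to [b]. /k/ is a voiceless obstruent between vowels /u/ and /e/, so it voices to [g]. /p/ is a voiceless obstruent between vowels /e/ and /u/, so it voices to [b]. /t/ is a voiceless obstruent between vowels /u/ and /u/, so it voices to [d]. /pepamkukeputula/ → pebamkugebudula.
Rule 2 (post-nasal voicing): /k/ is a voiceless stop immediately after the nasal /m/, so it voices to [g]. /pebamkugebudula/ → pebamgugebudula.
Rule 3 (intervocalic voicing): no segment meets the environment; /pebamgugebudula/ is unchanged.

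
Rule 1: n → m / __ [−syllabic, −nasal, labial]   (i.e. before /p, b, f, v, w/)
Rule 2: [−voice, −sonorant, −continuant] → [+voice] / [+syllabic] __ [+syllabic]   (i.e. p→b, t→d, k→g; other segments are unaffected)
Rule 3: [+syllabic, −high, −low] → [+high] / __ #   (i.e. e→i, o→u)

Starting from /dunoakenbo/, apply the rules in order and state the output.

dunoagembu

Rule 1 (nasal place assimilation): /n/ precedes the labial consonant /b/, so it assimilates in place to [m]. /dunoakenbo/ → dunoakembo.
Rule 2 (intervocalic voicing): /k/ is a voiceless stop between vowels /a/ and /e/, so it voices to [g]. /dunoakembo/ → dunoagembo.
Rule 3 (final vowel raising): /o/ is a mid vowel in word-final position, so it raises to [u]. /dunoagembo/ → dunoagembu.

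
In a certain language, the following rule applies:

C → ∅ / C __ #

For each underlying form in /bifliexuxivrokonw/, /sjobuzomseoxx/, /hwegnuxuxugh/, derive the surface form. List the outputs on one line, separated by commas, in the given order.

/bifliexuxivrokonw/: /w/ is the second consonant of a word-final cluster /nw/, so it deletes. → [bifliexuxivrokon].
/sjobuzomseoxx/: /x/ is the second consonant of a word-final cluster /xx/, so it deletes. → [sjobuzomseox].
/hwegnuxuxugh/: /h/ is the second consonant of a word-final cluster /gh/, so it deletes. → [hwegnuxuxug].

bifliexuxivrokon, sjobuzomseox, hwegnuxuxug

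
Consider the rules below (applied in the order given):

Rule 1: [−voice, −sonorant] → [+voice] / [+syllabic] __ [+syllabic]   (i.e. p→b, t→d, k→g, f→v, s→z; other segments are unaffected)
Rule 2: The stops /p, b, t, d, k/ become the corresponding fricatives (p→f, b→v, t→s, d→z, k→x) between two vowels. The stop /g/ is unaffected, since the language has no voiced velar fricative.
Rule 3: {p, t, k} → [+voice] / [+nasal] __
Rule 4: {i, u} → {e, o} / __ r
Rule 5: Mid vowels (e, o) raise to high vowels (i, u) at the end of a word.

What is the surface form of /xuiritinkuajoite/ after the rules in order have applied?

xuerizinguajoizi

Rule 1 (intervocalic voicing): /t/ is a voiceless obstruent between vowels /i/ and /i/, so it voices to [d]. /t/ is a voiceless obstruent between vowels /i/ and /e/, so it voices to [d]. /xuiritinkuajoite/ → xuiridinkuajoide.
Rule 2 (intervocalic spirantization): /d/ is a stop between vowels /i/ and /i/, so it spirantizes to the fricative [z]. /d/ is a stop between vowels /i/ and /e/, so it spirantizes to the fricative [z]. /xuiridinkuajoide/ → xuirizinkuajoize.
Rule 3 (post-nasal voicing): /k/ is a voiceless stop immediately after the nasal /n/, so it voices to [g]. /xuirizinkuajoize/ → xuirizinguajoize.
Rule 4 (pre-rhotic lowering): /i/ is a high vowel immediately before /r/, so it lowers to [e]. /xuirizinguajoize/ → xuerizinguajoize.
Rule 5 (final vowel raising): /e/ is a mid vowel in word-final position, so it raises to [i]. /xuerizinguajoize/ → xuerizinguajoizi.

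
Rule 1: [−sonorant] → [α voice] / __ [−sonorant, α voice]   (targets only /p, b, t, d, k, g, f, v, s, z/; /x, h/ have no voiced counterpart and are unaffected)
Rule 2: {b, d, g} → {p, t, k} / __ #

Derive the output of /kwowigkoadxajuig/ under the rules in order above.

Rule 1 (regressive voicing assimilation): /g/ precedes the voiceless obstruent /k/, so it devoices to [k] by assimilation. /d/ precedes the voiceless obstruent /x/, so it devoices to [t] by assimilation. /kwowigkoadxajuig/ → kwowikkoatxajuig.
Rule 2 (final devoicing): /g/ is a voiced stop in word-final position, so it devoices to [k]. /kwowikkoatxajuig/ → kwowikkoatxajuik.

kwowikkoatxajuik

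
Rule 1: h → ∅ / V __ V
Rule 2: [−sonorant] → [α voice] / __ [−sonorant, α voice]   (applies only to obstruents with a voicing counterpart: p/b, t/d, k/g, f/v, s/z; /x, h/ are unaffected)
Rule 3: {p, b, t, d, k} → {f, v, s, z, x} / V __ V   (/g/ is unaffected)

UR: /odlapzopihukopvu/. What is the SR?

odlabzofiuxobvu

Rule 1 (intervocalic h-deletion): /h/ occurs between vowels /i/ and /u/, so it deletes. /odlapzopihukopvu/ → odlapzopiukopvu.
Rule 2 (regressive voicing assimilation): /p/ precedes the voiced obstruent /z/, so it voices to [b] by assimilation. /p/ precedes the voiced obstruent /v/, so it voices to [b] by assimilation. /odlapzopiukopvu/ → odlabzopiukobvu.
Rule 3 (intervocalic spirantization): /p/ is a stop between vowels /o/ and /i/, so it spirantizes to the fricative [f]. /k/ is a stop between vowels /u/ and /o/, so it spirantizes to the fricative [x]. /odlabzopiukobvu/ → odlabzofiuxobvu.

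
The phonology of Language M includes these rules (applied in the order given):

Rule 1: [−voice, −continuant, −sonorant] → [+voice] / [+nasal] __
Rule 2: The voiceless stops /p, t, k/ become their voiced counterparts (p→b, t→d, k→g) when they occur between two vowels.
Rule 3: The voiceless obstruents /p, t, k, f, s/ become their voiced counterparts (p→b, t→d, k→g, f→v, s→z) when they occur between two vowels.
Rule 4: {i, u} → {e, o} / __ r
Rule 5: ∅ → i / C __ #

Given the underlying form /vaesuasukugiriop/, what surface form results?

vaezuazugugeriopi

Rule 1 (post-nasal voicing): no segment meets the environment; /vaesuasukugiriop/ is unchanged.
Rule 2 (intervocalic voicing): /k/ is a voiceless stop between vowels /u/ and /u/, so it voices to [g]. /vaesuasukugiriop/ → vaesuasugugiriop.
Rule 3 (intervocalic voicing): /s/ is a voiceless obstruent between vowels /e/ and /u/, so it voices to [z]. /s/ is a voiceless obstruent between vowels /a/ and /u/, so it voices to [z]. /vaesuasugugiriop/ → vaezuazugugiriop.
Rule 4 (pre-rhotic lowering): /i/ is a high vowel immediately before /r/, so it lowers to [e]. /vaezuazugugiriop/ → vaezuazugugeriop.
Rule 5 (final i-epenthesis): the form ends in the consonant /p/, so [i] is inserted word-finally. /vaezuazugugeriop/ → vaezuazugugeriopi.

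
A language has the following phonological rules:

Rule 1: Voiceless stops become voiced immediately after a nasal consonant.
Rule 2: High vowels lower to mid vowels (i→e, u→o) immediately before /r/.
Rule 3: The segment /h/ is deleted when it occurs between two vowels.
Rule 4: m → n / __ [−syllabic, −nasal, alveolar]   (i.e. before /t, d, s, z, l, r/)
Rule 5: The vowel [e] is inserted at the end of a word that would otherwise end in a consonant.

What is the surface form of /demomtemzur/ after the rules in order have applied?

Rule 1 (post-nasal voicing): /t/ is a voiceless stop immediately after the nasal /m/, so it voices to [d]. /demomtemzur/ → demomdemzur.
Rule 2 (pre-rhotic lowering): /u/ is a high vowel immediately before /r/, so it lowers to [o]. /demomdemzur/ → demomdemzor.
Rule 3 (intervocalic h-deletion): no segment meets the environment; /demomdemzor/ is unchanged.
Rule 4 (nasal place assimilation): /m/ precedes the alveolar consonant /d/, so it assimilates in place to [n]. /m/ precedes the alveolar consonant /z/, so it assimilates in place to [n]. /demomdemzor/ → demondenzor.
Rule 5 (final e-epenthesis): the form ends in the consonant /r/, so [e] is inserted word-finally. /demondenzor/ → demondenzore.

demondenzore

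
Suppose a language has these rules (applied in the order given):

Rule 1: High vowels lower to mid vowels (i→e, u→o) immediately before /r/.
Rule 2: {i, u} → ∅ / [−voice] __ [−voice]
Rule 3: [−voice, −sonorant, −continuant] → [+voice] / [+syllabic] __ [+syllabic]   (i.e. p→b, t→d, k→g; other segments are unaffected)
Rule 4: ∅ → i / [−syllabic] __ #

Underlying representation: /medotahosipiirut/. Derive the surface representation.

Rule 1 (pre-rhotic lowering): /i/ is a high vowel immediately before /r/, so it lowers to [e]. /medotahosipiirut/ → medotahosipierut.
Rule 2 (high vowel syncope): /i/ is a high vowel flanked by voiceless consonants /s/ and /p/, so it deletes. /medotahosipierut/ → medotahospierut.
Rule 3 (intervocalic voicing): /t/ is a voiceless stop between vowels /o/ and /a/, so it voices to [d]. /medotahospierut/ → medodahospierut.
Rule 4 (final i-epenthesis): the form ends in the consonant /t/, so [i] is inserted word-finally. /medodahospierut/ → medodahospieruti.

medodahospieruti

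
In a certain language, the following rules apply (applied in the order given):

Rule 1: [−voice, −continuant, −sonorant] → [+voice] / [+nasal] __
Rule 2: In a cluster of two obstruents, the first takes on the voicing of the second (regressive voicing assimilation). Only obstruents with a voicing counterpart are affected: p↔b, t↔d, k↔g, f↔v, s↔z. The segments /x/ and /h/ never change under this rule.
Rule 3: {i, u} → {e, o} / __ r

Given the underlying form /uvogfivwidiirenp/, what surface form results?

Rule 1 (post-nasal voicing): /p/ is a voiceless stop immediately after the nasal /n/, so it voices to [b]. /uvogfivwidiirenp/ → uvogfivwidiirenb.
Rule 2 (regressive voicing assimilation): /g/ precedes the voiceless obstruent /f/, so it devoices to [k] by assimilation. /uvogfivwidiirenb/ → uvokfivwidiirenb.
Rule 3 (pre-rhotic lowering): /i/ is a high vowel immediately before /r/, so it lowers to [e]. /uvokfivwidiirenb/ → uvokfivwidierenb.

uvokfivwidierenb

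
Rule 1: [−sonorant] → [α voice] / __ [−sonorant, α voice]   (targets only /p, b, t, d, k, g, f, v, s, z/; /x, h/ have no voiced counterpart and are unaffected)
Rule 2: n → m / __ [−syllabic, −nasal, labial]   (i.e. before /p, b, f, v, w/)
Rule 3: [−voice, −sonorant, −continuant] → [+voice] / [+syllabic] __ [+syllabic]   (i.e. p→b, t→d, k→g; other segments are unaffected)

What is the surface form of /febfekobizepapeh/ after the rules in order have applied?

fepfegobizebabeh

Rule 1 (regressive voicing assimilation): /b/ precedes the voiceless obstruent /f/, so it devoices to [p] by assimilation. /febfekobizepapeh/ → fepfekobizepapeh.
Rule 2 (nasal place assimilation): no segment meets the environment; /fepfekobizepapeh/ is unchanged.
Rule 3 (intervocalic voicing): /k/ is a voiceless stop between vowels /e/ and /o/, so it voices to [g]. /p/ is a voiceless stop between vowels /e/ and /a/, so it voices to [b]. /p/ is a voiceless stop between vowels /a/ and /e/, so it voices to [b]. /fepfekobizepapeh/ → fepfegobizebabeh.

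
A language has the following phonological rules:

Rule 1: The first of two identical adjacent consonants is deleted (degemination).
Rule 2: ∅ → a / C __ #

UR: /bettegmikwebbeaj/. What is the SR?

Rule 1 (degemination): /tt/ is a geminate; the first /t/ deletes. /bb/ is a geminate; the first /b/ deletes. /bettegmikwebbeaj/ → betegmikwebeaj.
Rule 2 (final a-epenthesis): the form ends in the consonant /j/, so [a] is inserted word-finally. /betegmikwebeaj/ → betegmikwebeaja.

betegmikwebeaja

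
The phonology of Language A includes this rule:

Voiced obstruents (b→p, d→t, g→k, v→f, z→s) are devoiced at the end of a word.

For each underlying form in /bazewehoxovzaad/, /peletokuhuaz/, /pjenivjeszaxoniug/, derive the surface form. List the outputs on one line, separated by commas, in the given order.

/bazewehoxovzaad/: /d/ is a voiced obstruent in word-final position, so it devoices to [t]. → [bazewehoxovzaat].
/peletokuhuaz/: /z/ is a voiced obstruent in word-final position, so it devoices to [s]. → [peletokuhuas].
/pjenivjeszaxoniug/: /g/ is a voiced obstruent in word-final position, so it devoices to [k]. → [pjenivjeszaxoniuk].

bazewehoxovzaat, peletokuhuas, pjenivjeszaxoniuk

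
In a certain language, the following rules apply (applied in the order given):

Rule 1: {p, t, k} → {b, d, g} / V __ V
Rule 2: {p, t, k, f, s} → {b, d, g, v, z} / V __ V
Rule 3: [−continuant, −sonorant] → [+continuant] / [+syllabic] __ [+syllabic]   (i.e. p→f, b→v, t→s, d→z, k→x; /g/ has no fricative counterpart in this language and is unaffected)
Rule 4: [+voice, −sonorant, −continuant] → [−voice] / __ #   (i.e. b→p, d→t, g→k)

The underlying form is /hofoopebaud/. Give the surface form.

hovoovevaut

Rule 1 (intervocalic voicing): /p/ is a voiceless stop between vowels /o/ and /e/, so it voices to [b]. /hofoopebaud/ → hofoobebaud.
Rule 2 (intervocalic voicing): /f/ is a voiceless obstruent between vowels /o/ and /o/, so it voices to [v]. /hofoobebaud/ → hovoobebaud.
Rule 3 (intervocalic spirantization): /b/ is a stop between vowels /o/ and /e/, so it spirantizes to the fricative [v]. /b/ is a stop between vowels /e/ and /a/, so it spirantizes to the fricative [v]. /hovoobebaud/ → hovoovevaud.
Rule 4 (final devoicing): /d/ is a voiced stop in word-final position, so it devoices to [t]. /hovoovevaud/ → hovoovevaut.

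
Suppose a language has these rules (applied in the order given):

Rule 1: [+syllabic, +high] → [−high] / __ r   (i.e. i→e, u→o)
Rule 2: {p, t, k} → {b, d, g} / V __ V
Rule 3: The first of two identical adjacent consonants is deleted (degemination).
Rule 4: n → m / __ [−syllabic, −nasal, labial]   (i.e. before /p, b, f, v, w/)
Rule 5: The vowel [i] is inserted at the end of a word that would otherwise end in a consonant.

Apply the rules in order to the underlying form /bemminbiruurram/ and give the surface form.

Rule 1 (pre-rhotic lowering): /i/ is a high vowel immediately before /r/, so it lowers to [e]. /u/ is a high vowel immediately before /r/, so it lowers to [o]. /bemminbiruurram/ → bemminberuorram.
Rule 2 (intervocalic voicing): no segment meets the environment; /bemminberuorram/ is unchanged.
Rule 3 (degemination): /mm/ is a geminate; the first /m/ deletes. /rr/ is a geminate; the first /r/ deletes. /bemminberuorram/ → beminberuoram.
Rule 4 (nasal place assimilation): /n/ precedes the labial consonant /b/, so it assimilates in place to [m]. /beminberuoram/ → bemimberuoram.
Rule 5 (final i-epenthesis): the form ends in the consonant /m/, so [i] is inserted word-finally. /bemimberuoram/ → bemimberuorami.

bemimberuorami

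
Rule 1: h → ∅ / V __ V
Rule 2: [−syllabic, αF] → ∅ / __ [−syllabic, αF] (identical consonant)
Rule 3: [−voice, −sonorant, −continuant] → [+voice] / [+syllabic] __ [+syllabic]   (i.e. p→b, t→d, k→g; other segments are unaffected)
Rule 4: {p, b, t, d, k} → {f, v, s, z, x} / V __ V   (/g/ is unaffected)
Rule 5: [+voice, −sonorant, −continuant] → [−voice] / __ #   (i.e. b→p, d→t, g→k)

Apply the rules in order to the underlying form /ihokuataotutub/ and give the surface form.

ioguazaozuzup

Rule 1 (intervocalic h-deletion): /h/ occurs between vowels /i/ and /o/, so it deletes. /ihokuataotutub/ → iokuataotutub.
Rule 2 (degemination): no segment meets the environment; /iokuataotutub/ is unchanged.
Rule 3 (intervocalic voicing): /k/ is a voiceless stop between vowels /o/ and /u/, so it voices to [g]. /t/ is a voiceless stop between vowels /a/ and /a/, so it voices to [d]. /t/ is a voiceless stop between vowels /o/ and /u/, so it voices to [d]. /t/ is a voiceless stop between vowels /u/ and /u/, so it voices to [d]. /iokuataotutub/ → ioguadaodudub.
Rule 4 (intervocalic spirantization): /d/ is a stop between vowels /a/ and /a/, so it spirantizes to the fricative [z]. /d/ is a stop between vowels /o/ and /u/, so it spirantizes to the fricative [z]. /d/ is a stop between vowels /u/ and /u/, so it spirantizes to the fricative [z]. /ioguadaodudub/ → ioguazaozuzub.
Rule 5 (final devoicing): /b/ is a voiced stop in word-final position, so it devoices to [p]. /ioguazaozuzub/ → ioguazaozuzup.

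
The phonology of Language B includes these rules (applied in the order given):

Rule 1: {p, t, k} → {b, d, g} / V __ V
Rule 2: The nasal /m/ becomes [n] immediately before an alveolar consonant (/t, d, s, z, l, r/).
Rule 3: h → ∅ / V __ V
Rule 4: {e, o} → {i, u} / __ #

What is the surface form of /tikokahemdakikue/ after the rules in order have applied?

tigogaendagigui

Rule 1 (intervocalic voicing): /k/ is a voiceless stop between vowels /i/ and /o/, so it voices to [g]. /k/ is a voiceless stop between vowels /o/ and /a/, so it voices to [g]. /k/ is a voiceless stop between vowels /a/ and /i/, so it voices to [g]. /k/ is a voiceless stop between vowels /i/ and /u/, so it voices to [g]. /tikokahemdakikue/ → tigogahemdagigue.
Rule 2 (nasal place assimilation): /m/ precedes the alveolar consonant /d/, so it assimilates in place to [n]. /tigogahemdagigue/ → tigogahendagigue.
Rule 3 (intervocalic h-deletion): /h/ occurs between vowels /a/ and /e/, so it deletes. /tigogahendagigue/ → tigogaendagigue.
Rule 4 (final vowel raising): /e/ is a mid vowel in word-final position, so it raises to [i]. /tigogaendagigue/ → tigogaendagigui.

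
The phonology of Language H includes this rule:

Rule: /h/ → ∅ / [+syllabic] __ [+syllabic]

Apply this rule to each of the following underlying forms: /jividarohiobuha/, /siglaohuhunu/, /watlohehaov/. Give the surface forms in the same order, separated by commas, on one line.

jividaroiobua, siglaouunu, watloeaov

/jividarohiobuha/: /h/ occurs between vowels /o/ and /i/, so it deletes. /h/ occurs between vowels /u/ and /a/, so it deletes. → [jividaroiobua].
/siglaohuhunu/: /h/ occurs between vowels /o/ and /u/, so it deletes. /h/ occurs between vowels /u/ and /u/, so it deletes. → [siglaouunu].
/watlohehaov/: /h/ occurs between vowels /o/ and /e/, so it deletes. /h/ occurs between vowels /e/ and /a/, so it deletes. → [watloeaov].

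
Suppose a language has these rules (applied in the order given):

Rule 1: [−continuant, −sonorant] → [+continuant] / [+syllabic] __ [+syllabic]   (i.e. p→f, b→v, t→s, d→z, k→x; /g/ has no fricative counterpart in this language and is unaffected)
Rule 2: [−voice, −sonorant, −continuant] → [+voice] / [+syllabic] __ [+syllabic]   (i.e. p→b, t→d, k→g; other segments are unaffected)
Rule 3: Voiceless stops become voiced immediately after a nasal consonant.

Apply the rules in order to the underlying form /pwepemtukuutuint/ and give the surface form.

pwefemduxuusuind

Rule 1 (intervocalic spirantization): /p/ is a stop between vowels /e/ and /e/, so it spirantizes to the fricative [f]. /k/ is a stop between vowels /u/ and /u/, so it spirantizes to the fricative [x]. /t/ is a stop between vowels /u/ and /u/, so it spirantizes to the fricative [s]. /pwepemtukuutuint/ → pwefemtuxuusuint.
Rule 2 (intervocalic voicing): no segment meets the environment; /pwefemtuxuusuint/ is unchanged.
Rule 3 (post-nasal voicing): /t/ is a voiceless stop immediately after the nasal /m/, so it voices to [d]. /t/ is a voiceless stop immediately after the nasal /n/, so it voices to [d]. /pwefemtuxuusuint/ → pwefemduxuusuind.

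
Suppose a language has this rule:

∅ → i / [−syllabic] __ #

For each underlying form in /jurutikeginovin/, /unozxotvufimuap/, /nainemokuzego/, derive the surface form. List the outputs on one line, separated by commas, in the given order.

/jurutikeginovin/: the form ends in the consonant /n/, so [i] is inserted word-finally. → [jurutikeginovini].
/unozxotvufimuap/: the form ends in the consonant /p/, so [i] is inserted word-finally. → [unozxotvufimuapi].
/nainemokuzego/: the rule's environment is not met; surfaces unchanged as [nainemokuzego].

jurutikeginovini, unozxotvufimuapi, nainemokuzego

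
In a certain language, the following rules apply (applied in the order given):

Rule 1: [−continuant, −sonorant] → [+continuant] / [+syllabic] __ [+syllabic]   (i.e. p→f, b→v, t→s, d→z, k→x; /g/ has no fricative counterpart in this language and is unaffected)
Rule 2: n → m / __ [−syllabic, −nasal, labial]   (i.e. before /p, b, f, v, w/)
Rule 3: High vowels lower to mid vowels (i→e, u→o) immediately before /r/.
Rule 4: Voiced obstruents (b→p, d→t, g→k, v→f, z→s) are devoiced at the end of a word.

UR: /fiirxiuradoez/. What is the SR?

fierxiorazoes

Rule 1 (intervocalic spirantization): /d/ is a stop between vowels /a/ and /o/, so it spirantizes to the fricative [z]. /fiirxiuradoez/ → fiirxiurazoez.
Rule 2 (nasal place assimilation): no segment meets the environment; /fiirxiurazoez/ is unchanged.
Rule 3 (pre-rhotic lowering): /i/ is a high vowel immediately before /r/, so it lowers to [e]. /u/ is a high vowel immediately before /r/, so it lowers to [o]. /fiirxiurazoez/ → fierxiorazoez.
Rule 4 (final devoicing): /z/ is a voiced obstruent in word-final position, so it devoices to [s]. /fierxiorazoez/ → fierxiorazoes.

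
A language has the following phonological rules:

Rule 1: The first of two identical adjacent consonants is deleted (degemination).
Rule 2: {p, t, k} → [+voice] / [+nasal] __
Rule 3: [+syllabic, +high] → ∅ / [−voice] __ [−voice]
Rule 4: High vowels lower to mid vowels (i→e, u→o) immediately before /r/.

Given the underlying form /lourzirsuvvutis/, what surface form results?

Rule 1 (degemination): /vv/ is a geminate; the first /v/ deletes. /lourzirsuvvutis/ → lourzirsuvutis.
Rule 2 (post-nasal voicing): no segment meets the environment; /lourzirsuvutis/ is unchanged.
Rule 3 (high vowel syncope): /i/ is a high vowel flanked by voiceless consonants /t/ and /s/, so it deletes. /lourzirsuvutis/ → lourzirsuvuts.
Rule 4 (pre-rhotic lowering): /u/ is a high vowel immediately before /r/, so it lowers to [o]. /i/ is a high vowel immediately before /r/, so it lowers to [e]. /lourzirsuvuts/ → loorzersuvuts.

loorzersuvuts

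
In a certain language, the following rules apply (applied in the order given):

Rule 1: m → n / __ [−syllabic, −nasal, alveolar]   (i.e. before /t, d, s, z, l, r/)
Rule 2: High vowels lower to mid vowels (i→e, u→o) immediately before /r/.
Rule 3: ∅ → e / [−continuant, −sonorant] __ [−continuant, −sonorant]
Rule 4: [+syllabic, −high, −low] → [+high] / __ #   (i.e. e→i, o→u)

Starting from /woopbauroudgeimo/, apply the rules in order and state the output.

woopebaoroudegeimu

Rule 1 (nasal place assimilation): no segment meets the environment; /woopbauroudgeimo/ is unchanged.
Rule 2 (pre-rhotic lowering): /u/ is a high vowel immediately before /r/, so it lowers to [o]. /woopbauroudgeimo/ → woopbaoroudgeimo.
Rule 3 (stop-cluster e-epenthesis): /p/ and /b/ form a stop–stop cluster, so [e] is inserted between them. /d/ and /g/ form a stop–stop cluster, so [e] is inserted between them. /woopbaoroudgeimo/ → woopebaoroudegeimo.
Rule 4 (final vowel raising): /o/ is a mid vowel in word-final position, so it raises to [u]. /woopebaoroudegeimo/ → woopebaoroudegeimu.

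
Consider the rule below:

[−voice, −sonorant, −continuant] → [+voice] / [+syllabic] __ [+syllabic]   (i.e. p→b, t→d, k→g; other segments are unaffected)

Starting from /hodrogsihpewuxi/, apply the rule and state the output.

No segment of /hodrogsihpewuxi/ meets the structural description of the rule, so the form surfaces unchanged.

hodrogsihpewuxi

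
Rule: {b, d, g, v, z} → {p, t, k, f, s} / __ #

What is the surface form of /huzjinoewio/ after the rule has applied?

huzjinoewio

No segment of /huzjinoewio/ meets the structural description of the rule, so the form surfaces unchanged.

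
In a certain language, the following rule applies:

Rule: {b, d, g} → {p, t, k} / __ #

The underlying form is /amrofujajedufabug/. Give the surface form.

/g/ is a voiced stop in word-final position, so it devoices to [k].
The other instances of /d/, /b/ do not occur in the required environment and remain unchanged.
Surface form: [amrofujajedufabuk].

amrofujajedufabuk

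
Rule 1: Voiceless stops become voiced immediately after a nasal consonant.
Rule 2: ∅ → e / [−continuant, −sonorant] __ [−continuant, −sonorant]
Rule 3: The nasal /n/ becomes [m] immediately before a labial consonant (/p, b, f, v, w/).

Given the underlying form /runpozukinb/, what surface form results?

rumbozukimb

Rule 1 (post-nasal voicing): /p/ is a voiceless stop immediately after the nasal /n/, so it voices to [b]. /runpozukinb/ → runbozukinb.
Rule 2 (stop-cluster e-epenthesis): no segment meets the environment; /runbozukinb/ is unchanged.
Rule 3 (nasal place assimilation): /n/ precedes the labial consonant /b/, so it assimilates in place to [m]. /n/ precedes the labial consonant /b/, so it assimilates in place to [m]. /runbozukinb/ → rumbozukimb.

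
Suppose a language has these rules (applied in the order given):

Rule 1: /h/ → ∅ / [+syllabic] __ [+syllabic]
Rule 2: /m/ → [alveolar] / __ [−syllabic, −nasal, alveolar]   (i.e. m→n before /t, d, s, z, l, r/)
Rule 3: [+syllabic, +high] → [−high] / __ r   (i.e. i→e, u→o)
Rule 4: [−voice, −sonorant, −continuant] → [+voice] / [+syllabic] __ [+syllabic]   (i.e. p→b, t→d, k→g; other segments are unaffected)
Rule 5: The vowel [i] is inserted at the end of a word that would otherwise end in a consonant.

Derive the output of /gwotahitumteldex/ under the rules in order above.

Rule 1 (intervocalic h-deletion): /h/ occurs between vowels /a/ and /i/, so it deletes. /gwotahitumteldex/ → gwotaitumteldex.
Rule 2 (nasal place assimilation): /m/ precedes the alveolar consonant /t/, so it assimilates in place to [n]. /gwotaitumteldex/ → gwotaitunteldex.
Rule 3 (pre-rhotic lowering): no segment meets the environment; /gwotaitunteldex/ is unchanged.
Rule 4 (intervocalic voicing): /t/ is a voiceless stop between vowels /o/ and /a/, so it voices to [d]. /t/ is a voiceless stop between vowels /i/ and /u/, so it voices to [d]. /gwotaitunteldex/ → gwodaidunteldex.
Rule 5 (final i-epenthesis): the form ends in the consonant /x/, so [i] is inserted word-finally. /gwodaidunteldex/ → gwodaidunteldexi.

gwodaidunteldexi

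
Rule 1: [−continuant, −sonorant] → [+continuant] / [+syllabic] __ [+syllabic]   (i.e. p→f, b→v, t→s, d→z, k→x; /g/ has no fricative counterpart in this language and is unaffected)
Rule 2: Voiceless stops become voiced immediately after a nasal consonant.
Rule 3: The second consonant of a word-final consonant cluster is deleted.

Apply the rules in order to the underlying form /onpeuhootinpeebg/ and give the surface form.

Rule 1 (intervocalic spirantization): /t/ is a stop between vowels /o/ and /i/, so it spirantizes to the fricative [s]. /onpeuhootinpeebg/ → onpeuhoosinpeebg.
Rule 2 (post-nasal voicing): /p/ is a voiceless stop immediately after the nasal /n/, so it voices to [b]. /p/ is a voiceless stop immediately after the nasal /n/, so it voices to [b]. /onpeuhoosinpeebg/ → onbeuhoosinbeebg.
Rule 3 (final cluster simplification): /g/ is the second consonant of a word-final cluster /bg/, so it deletes. /onbeuhoosinbeebg/ → onbeuhoosinbeeb.

onbeuhoosinbeeb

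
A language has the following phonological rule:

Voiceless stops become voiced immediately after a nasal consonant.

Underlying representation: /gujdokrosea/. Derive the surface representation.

gujdokrosea

No segment of /gujdokrosea/ meets the structural description of the rule, so the form surfaces unchanged.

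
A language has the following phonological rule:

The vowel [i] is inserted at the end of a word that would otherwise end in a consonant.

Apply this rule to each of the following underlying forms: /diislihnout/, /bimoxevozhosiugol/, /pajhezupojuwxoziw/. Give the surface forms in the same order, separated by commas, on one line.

diislihnouti, bimoxevozhosiugoli, pajhezupojuwxoziwi

/diislihnout/: the form ends in the consonant /t/, so [i] is inserted word-finally. → [diislihnouti].
/bimoxevozhosiugol/: the form ends in the consonant /l/, so [i] is inserted word-finally. → [bimoxevozhosiugoli].
/pajhezupojuwxoziw/: the form ends in the consonant /w/, so [i] is inserted word-finally. → [pajhezupojuwxoziwi].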